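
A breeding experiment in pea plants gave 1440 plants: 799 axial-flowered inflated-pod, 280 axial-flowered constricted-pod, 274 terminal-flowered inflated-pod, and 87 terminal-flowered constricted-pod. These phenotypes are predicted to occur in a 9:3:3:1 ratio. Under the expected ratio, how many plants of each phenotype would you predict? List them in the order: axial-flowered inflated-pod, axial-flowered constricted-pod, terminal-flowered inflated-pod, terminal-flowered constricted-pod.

Expected counts for N = 1440 under a 9:3:3:1 ratio (total parts = 16):
  axial-flowered inflated-pod: 1440 × 9/16 = 810
  axial-flowered constricted-pod: 1440 × 3/16 = 270
  terminal-flowered inflated-pod: 1440 × 3/16 = 270
  terminal-flowered constricted-pod: 1440 × 1/16 = 90

810, 270, 270, 90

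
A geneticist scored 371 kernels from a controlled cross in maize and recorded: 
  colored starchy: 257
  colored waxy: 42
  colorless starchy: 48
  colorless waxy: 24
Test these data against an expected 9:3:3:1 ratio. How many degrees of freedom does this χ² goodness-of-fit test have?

A goodness-of-fit test with 4 phenotype classes has df = 4 − 1 = 3.

3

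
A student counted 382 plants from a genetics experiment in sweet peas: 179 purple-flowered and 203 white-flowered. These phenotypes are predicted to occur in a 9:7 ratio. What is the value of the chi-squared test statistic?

13.691

Expected counts for N = 382 under a 9:7 ratio (total parts = 16):
  purple-flowered: 382 × 9/16 = 214.875
  white-flowered: 382 × 7/16 = 167.125
χ² = Σ (O − E)² / E
  purple-flowered: (179 − 214.875)² / 214.875 = 5.9896
  white-flowered: (203 − 167.125)² / 167.125 = 7.7009
χ² = 5.9896 + 7.7009 = 13.6905 ≈ 13.691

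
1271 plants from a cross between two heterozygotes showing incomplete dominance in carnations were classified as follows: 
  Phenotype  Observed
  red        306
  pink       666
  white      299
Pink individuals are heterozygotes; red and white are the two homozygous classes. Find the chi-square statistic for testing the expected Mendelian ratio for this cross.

3.005

With incomplete dominance, a heterozygote × heterozygote cross gives a 1:2:1 phenotypic ratio.
Under the 1:2:1 hypothesis (Σ ratio = 4, N = 1271):
  red: 1271 × 1/4 = 317.75
  pink: 1271 × 2/4 = 635.5
  white: 1271 × 1/4 = 317.75
χ² = Σ (O − E)² / E
  red: (306 − 317.75)² / 317.75 = 0.4345
  pink: (666 − 635.5)² / 635.5 = 1.4638
  white: (299 − 317.75)² / 317.75 = 1.1064
χ² = 0.4345 + 1.4638 + 1.1064 = 3.0047 ≈ 3.005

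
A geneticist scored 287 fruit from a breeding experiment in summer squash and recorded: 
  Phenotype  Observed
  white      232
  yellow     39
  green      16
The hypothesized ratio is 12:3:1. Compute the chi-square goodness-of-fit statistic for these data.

Expected counts for N = 287 under a 12:3:1 ratio (total parts = 16):
  white: 287 × 12/16 = 215.25
  yellow: 287 × 3/16 = 53.8125
  green: 287 × 1/16 = 17.9375
χ² = Σ (O − E)² / E
  white: (232 − 215.25)² / 215.25 = 1.3034
  yellow: (39 − 53.8125)² / 53.8125 = 4.0773
  green: (16 − 17.9375)² / 17.9375 = 0.2093
χ² = 1.3034 + 4.0773 + 0.2093 = 5.590

5.590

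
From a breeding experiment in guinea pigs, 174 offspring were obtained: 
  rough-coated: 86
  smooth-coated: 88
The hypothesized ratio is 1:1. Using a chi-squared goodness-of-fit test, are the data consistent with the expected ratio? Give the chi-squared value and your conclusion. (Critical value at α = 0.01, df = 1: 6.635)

Under the 1:1 hypothesis (Σ ratio = 2, N = 174):
  rough-coated: 174 × 1/2 = 87
  smooth-coated: 174 × 1/2 = 87
χ² = Σ (O − E)² / E
  rough-coated: (86 − 87)² / 87 = 0.0115
  smooth-coated: (88 − 87)² / 87 = 0.0115
χ² = 0.0115 + 0.0115 = 0.023
Degrees of freedom = 2 − 1 = 1; critical value at α = 0.01 is 6.635.
Since 0.023 < 6.635, we fail to reject the null hypothesis — the data are consistent with the 1:1 ratio.

0.023; consistent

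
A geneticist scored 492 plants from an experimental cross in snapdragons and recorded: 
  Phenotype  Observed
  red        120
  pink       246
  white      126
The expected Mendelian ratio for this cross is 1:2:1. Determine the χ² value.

The 1:2:1 ratio has 4 parts, so with N = 492 the expected counts are:
  red: 492 × 1/4 = 123
  pink: 492 × 2/4 = 246
  white: 492 × 1/4 = 123
χ² = Σ (O − E)² / E
  red: (120 − 123)² / 123 = 0.0732
  pink: (246 − 246)² / 246 = 0.0000
  white: (126 − 123)² / 123 = 0.0732
χ² = 0.0732 + 0.0000 + 0.0732 = 0.1464 ≈ 0.146

0.146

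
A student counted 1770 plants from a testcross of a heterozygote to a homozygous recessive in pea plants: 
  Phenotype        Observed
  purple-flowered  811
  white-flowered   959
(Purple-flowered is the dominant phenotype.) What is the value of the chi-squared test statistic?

A testcross of a heterozygote (Aa × aa) gives a 1:1 phenotypic ratio.
Under the 1:1 hypothesis (Σ ratio = 2, N = 1770):
  purple-flowered: 1770 × 1/2 = 885
  white-flowered: 1770 × 1/2 = 885
χ² = Σ (O − E)² / E
  purple-flowered: (811 − 885)² / 885 = 6.1876
  white-flowered: (959 − 885)² / 885 = 6.1876
χ² = 6.1876 + 6.1876 = 12.3752 ≈ 12.375

12.375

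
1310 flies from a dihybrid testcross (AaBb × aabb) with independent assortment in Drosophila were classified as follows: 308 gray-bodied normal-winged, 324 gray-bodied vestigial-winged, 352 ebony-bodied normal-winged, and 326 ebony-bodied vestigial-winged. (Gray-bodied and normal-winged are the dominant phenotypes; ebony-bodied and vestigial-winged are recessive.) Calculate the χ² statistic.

A dihybrid testcross with independent assortment gives a 1:1:1:1 ratio.
The 1:1:1:1 ratio has 4 parts, so with N = 1310 the expected counts are:
  gray-bodied normal-winged: 1310 × 1/4 = 327.5
  gray-bodied vestigial-winged: 1310 × 1/4 = 327.5
  ebony-bodied normal-winged: 1310 × 1/4 = 327.5
  ebony-bodied vestigial-winged: 1310 × 1/4 = 327.5
χ² = Σ (O − E)² / E
  gray-bodied normal-winged: (308 − 327.5)² / 327.5 = 1.1611
  gray-bodied vestigial-winged: (324 − 327.5)² / 327.5 = 0.0374
  ebony-bodied normal-winged: (352 − 327.5)² / 327.5 = 1.8328
  ebony-bodied vestigial-winged: (326 − 327.5)² / 327.5 = 0.0069
χ² = 1.1611 + 0.0374 + 1.8328 + 0.0069 = 3.0382 ≈ 3.038

3.038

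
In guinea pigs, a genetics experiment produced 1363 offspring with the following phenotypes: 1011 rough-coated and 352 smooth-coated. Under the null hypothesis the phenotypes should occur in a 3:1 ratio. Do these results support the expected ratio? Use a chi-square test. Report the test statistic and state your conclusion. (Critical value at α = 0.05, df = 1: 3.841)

0.495; consistent

Expected counts for N = 1363 under a 3:1 ratio (total parts = 4):
  rough-coated: 1363 × 3/4 = 1022.25
  smooth-coated: 1363 × 1/4 = 340.75
χ² = Σ (O − E)² / E
  rough-coated: (1011 − 1022.25)² / 1022.25 = 0.1238
  smooth-coated: (352 − 340.75)² / 340.75 = 0.3714
χ² = 0.1238 + 0.3714 = 0.4952 ≈ 0.495
Degrees of freedom = 2 − 1 = 1; critical value at α = 0.05 is 3.841.
Since 0.495 < 3.841, we fail to reject the null hypothesis — the data are consistent with the 3:1 ratio.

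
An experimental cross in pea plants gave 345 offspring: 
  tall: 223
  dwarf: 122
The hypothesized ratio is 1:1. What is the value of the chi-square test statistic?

Total ratio parts = 2. Expected numbers out of 345:
  tall: 345 × 1/2 = 172.5
  dwarf: 345 × 1/2 = 172.5
χ² = Σ (O − E)² / E
  tall: (223 − 172.5)² / 172.5 = 14.7841
  dwarf: (122 − 172.5)² / 172.5 = 14.7841
χ² = 14.7841 + 14.7841 = 29.5682 ≈ 29.568

29.568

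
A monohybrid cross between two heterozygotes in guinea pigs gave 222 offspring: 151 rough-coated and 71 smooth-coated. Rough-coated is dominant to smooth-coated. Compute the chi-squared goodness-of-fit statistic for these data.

5.772

For a monohybrid cross between heterozygotes with complete dominance, the expected phenotypic ratio is 3:1.
Expected counts for N = 222 under a 3:1 ratio (total parts = 4):
  rough-coated: 222 × 3/4 = 166.5
  smooth-coated: 222 × 1/4 = 55.5
χ² = Σ (O − E)² / E
  rough-coated: (151 − 166.5)² / 166.5 = 1.4429
  smooth-coated: (71 − 55.5)² / 55.5 = 4.3288
χ² = 1.4429 + 4.3288 = 5.7717 ≈ 5.772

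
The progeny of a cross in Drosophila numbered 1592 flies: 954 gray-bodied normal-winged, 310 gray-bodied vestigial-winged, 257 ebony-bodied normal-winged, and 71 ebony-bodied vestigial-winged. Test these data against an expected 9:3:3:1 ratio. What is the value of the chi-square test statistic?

18.198

Under the 9:3:3:1 hypothesis (Σ ratio = 16, N = 1592):
  gray-bodied normal-winged: 1592 × 9/16 = 895.5
  gray-bodied vestigial-winged: 1592 × 3/16 = 298.5
  ebony-bodied normal-winged: 1592 × 3/16 = 298.5
  ebony-bodied vestigial-winged: 1592 × 1/16 = 99.5
χ² = Σ (O − E)² / E
  gray-bodied normal-winged: (954 − 895.5)² / 895.5 = 3.8216
  gray-bodied vestigial-winged: (310 − 298.5)² / 298.5 = 0.4430
  ebony-bodied normal-winged: (257 − 298.5)² / 298.5 = 5.7697
  ebony-bodied vestigial-winged: (71 − 99.5)² / 99.5 = 8.1633
χ² = 3.8216 + 0.4430 + 5.7697 + 8.1633 = 18.1976 ≈ 18.198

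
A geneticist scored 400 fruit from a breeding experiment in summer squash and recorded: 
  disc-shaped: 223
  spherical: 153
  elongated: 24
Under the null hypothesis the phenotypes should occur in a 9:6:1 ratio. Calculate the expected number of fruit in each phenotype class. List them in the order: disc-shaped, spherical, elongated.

225, 150, 25

Expected counts for N = 400 under a 9:6:1 ratio (total parts = 16):
  disc-shaped: 400 × 9/16 = 225
  spherical: 400 × 6/16 = 150
  elongated: 400 × 1/16 = 25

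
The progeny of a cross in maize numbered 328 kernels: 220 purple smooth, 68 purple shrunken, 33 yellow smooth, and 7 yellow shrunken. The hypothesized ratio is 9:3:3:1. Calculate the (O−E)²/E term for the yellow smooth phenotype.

Total ratio parts = 16. Expected numbers out of 328:
  purple smooth: 328 × 9/16 = 184.5
  purple shrunken: 328 × 3/16 = 61.5
  yellow smooth: 328 × 3/16 = 61.5
  yellow shrunken: 328 × 1/16 = 20.5
Contribution of yellow smooth: (33 − 61.5)² / 61.5 = 13.2073

13.207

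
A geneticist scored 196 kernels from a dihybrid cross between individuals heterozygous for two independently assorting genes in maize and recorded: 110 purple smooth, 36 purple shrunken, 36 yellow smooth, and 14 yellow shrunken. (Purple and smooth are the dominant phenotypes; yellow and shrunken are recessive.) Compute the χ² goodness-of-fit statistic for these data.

A dihybrid F₂ with independent assortment and complete dominance at both loci gives a 9:3:3:1 phenotypic ratio.
The 9:3:3:1 ratio has 16 parts, so with N = 196 the expected counts are:
  purple smooth: 196 × 9/16 = 110.25
  purple shrunken: 196 × 3/16 = 36.75
  yellow smooth: 196 × 3/16 = 36.75
  yellow shrunken: 196 × 1/16 = 12.25
χ² = Σ (O − E)² / E
  purple smooth: (110 − 110.25)² / 110.25 = 0.0006
  purple shrunken: (36 − 36.75)² / 36.75 = 0.0153
  yellow smooth: (36 − 36.75)² / 36.75 = 0.0153
  yellow shrunken: (14 − 12.25)² / 12.25 = 0.2500
χ² = 0.0006 + 0.0153 + 0.0153 + 0.2500 = 0.2812 ≈ 0.281

0.281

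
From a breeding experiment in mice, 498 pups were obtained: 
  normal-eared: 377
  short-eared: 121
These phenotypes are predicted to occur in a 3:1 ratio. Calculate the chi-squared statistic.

Expected counts for N = 498 under a 3:1 ratio (total parts = 4):
  normal-eared: 498 × 3/4 = 373.5
  short-eared: 498 × 1/4 = 124.5
χ² = Σ (O − E)² / E
  normal-eared: (377 − 373.5)² / 373.5 = 0.0328
  short-eared: (121 − 124.5)² / 124.5 = 0.0984
χ² = 0.0328 + 0.0984 = 0.1312 ≈ 0.131

0.131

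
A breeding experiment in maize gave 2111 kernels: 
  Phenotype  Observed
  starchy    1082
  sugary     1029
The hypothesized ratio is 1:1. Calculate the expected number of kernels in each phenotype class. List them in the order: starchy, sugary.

1055.5, 1055.5

The 1:1 ratio has 2 parts, so with N = 2111 the expected counts are:
  starchy: 2111 × 1/2 = 1055.5
  sugary: 2111 × 1/2 = 1055.5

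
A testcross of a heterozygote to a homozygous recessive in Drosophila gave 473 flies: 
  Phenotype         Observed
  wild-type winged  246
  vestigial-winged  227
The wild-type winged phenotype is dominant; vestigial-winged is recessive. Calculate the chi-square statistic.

0.763

A testcross of a heterozygote (Aa × aa) gives a 1:1 phenotypic ratio.
The 1:1 ratio has 2 parts, so with N = 473 the expected counts are:
  wild-type winged: 473 × 1/2 = 236.5
  vestigial-winged: 473 × 1/2 = 236.5
χ² = Σ (O − E)² / E
  wild-type winged: (246 − 236.5)² / 236.5 = 0.3816
  vestigial-winged: (227 − 236.5)² / 236.5 = 0.3816
χ² = 0.3816 + 0.3816 = 0.7632 ≈ 0.763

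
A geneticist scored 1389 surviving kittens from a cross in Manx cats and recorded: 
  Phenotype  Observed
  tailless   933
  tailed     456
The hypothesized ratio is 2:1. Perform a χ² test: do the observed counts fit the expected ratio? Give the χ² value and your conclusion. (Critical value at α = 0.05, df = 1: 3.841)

0.159; consistent

Under the 2:1 hypothesis (Σ ratio = 3, N = 1389):
  tailless: 1389 × 2/3 = 926
  tailed: 1389 × 1/3 = 463
χ² = Σ (O − E)² / E
  tailless: (933 − 926)² / 926 = 0.0529
  tailed: (456 − 463)² / 463 = 0.1058
χ² = 0.0529 + 0.1058 = 0.1587 ≈ 0.159
Degrees of freedom = 2 − 1 = 1; critical value at α = 0.05 is 3.841.
Since 0.159 < 3.841, we fail to reject the null hypothesis — the data are consistent with the 2:1 ratio.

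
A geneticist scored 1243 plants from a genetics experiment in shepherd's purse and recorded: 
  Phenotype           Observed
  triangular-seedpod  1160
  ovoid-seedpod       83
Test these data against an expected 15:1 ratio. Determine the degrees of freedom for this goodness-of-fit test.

A goodness-of-fit test with 2 phenotype classes has df = 2 − 1 = 1.

1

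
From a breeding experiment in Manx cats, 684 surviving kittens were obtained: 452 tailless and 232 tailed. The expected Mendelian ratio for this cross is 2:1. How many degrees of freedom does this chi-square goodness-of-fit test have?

A goodness-of-fit test with 2 phenotype classes has df = 2 − 1 = 1.

1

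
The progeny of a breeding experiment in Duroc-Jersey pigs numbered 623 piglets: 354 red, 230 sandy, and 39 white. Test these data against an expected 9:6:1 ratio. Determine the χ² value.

Under the 9:6:1 hypothesis (Σ ratio = 16, N = 623):
  red: 623 × 9/16 = 350.4375
  sandy: 623 × 6/16 = 233.625
  white: 623 × 1/16 = 38.9375
χ² = Σ (O − E)² / E
  red: (354 − 350.4375)² / 350.4375 = 0.0362
  sandy: (230 − 233.625)² / 233.625 = 0.0562
  white: (39 − 38.9375)² / 38.9375 = 0.0001
χ² = 0.0362 + 0.0562 + 0.0001 = 0.0925 ≈ 0.093

0.093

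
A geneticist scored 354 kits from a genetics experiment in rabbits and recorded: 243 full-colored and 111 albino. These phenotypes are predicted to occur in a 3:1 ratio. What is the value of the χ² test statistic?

7.627

Expected counts for N = 354 under a 3:1 ratio (total parts = 4):
  full-colored: 354 × 3/4 = 265.5
  albino: 354 × 1/4 = 88.5
χ² = Σ (O − E)² / E
  full-colored: (243 − 265.5)² / 265.5 = 1.9068
  albino: (111 − 88.5)² / 88.5 = 5.7203
χ² = 1.9068 + 5.7203 = 7.6271 ≈ 7.627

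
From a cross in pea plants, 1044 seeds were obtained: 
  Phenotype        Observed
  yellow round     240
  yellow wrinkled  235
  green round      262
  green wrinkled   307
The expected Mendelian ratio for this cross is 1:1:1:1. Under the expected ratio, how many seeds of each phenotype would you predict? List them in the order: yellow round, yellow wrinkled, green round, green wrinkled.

261, 261, 261, 261

The 1:1:1:1 ratio has 4 parts, so with N = 1044 the expected counts are:
  yellow round: 1044 × 1/4 = 261
  yellow wrinkled: 1044 × 1/4 = 261
  green round: 1044 × 1/4 = 261
  green wrinkled: 1044 × 1/4 = 261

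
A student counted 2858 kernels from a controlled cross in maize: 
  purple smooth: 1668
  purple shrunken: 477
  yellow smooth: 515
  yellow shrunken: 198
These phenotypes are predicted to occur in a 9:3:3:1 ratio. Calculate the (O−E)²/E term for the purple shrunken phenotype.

The 9:3:3:1 ratio has 16 parts, so with N = 2858 the expected counts are:
  purple smooth: 2858 × 9/16 = 1607.625
  purple shrunken: 2858 × 3/16 = 535.875
  yellow smooth: 2858 × 3/16 = 535.875
  yellow shrunken: 2858 × 1/16 = 178.625
Contribution of purple shrunken: (477 − 535.875)² / 535.875 = 6.4684

6.468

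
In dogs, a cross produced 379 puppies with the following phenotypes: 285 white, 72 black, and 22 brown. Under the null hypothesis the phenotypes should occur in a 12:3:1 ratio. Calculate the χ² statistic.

0.135

Total ratio parts = 16. Expected numbers out of 379:
  white: 379 × 12/16 = 284.25
  black: 379 × 3/16 = 71.0625
  brown: 379 × 1/16 = 23.6875
χ² = Σ (O − E)² / E
  white: (285 − 284.25)² / 284.25 = 0.0020
  black: (72 − 71.0625)² / 71.0625 = 0.0124
  brown: (22 − 23.6875)² / 23.6875 = 0.1202
χ² = 0.0020 + 0.0124 + 0.1202 = 0.1346 ≈ 0.135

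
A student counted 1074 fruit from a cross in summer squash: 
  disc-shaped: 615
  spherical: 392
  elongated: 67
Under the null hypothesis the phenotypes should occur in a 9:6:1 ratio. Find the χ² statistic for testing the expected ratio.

The 9:6:1 ratio has 16 parts, so with N = 1074 the expected counts are:
  disc-shaped: 1074 × 9/16 = 604.125
  spherical: 1074 × 6/16 = 402.75
  elongated: 1074 × 1/16 = 67.125
χ² = Σ (O − E)² / E
  disc-shaped: (615 − 604.125)² / 604.125 = 0.1958
  spherical: (392 − 402.75)² / 402.75 = 0.2869
  elongated: (67 − 67.125)² / 67.125 = 0.0002
χ² = 0.1958 + 0.2869 + 0.0002 = 0.4829 ≈ 0.483

0.483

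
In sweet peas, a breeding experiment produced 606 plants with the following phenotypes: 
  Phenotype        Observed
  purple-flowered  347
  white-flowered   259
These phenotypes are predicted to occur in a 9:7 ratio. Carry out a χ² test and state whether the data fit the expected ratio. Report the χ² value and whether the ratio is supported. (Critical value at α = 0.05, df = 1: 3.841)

Expected counts for N = 606 under a 9:7 ratio (total parts = 16):
  purple-flowered: 606 × 9/16 = 340.875
  white-flowered: 606 × 7/16 = 265.125
χ² = Σ (O − E)² / E
  purple-flowered: (347 − 340.875)² / 340.875 = 0.1101
  white-flowered: (259 − 265.125)² / 265.125 = 0.1415
χ² = 0.1101 + 0.1415 = 0.2516 ≈ 0.252
Degrees of freedom = 2 − 1 = 1; critical value at α = 0.05 is 3.841.
Since 0.252 < 3.841, we fail to reject the null hypothesis — the data are consistent with the 9:7 ratio.

0.252; consistent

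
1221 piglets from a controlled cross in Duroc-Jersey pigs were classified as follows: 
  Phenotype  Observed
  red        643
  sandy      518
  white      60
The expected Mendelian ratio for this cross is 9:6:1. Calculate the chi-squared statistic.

14.177

The 9:6:1 ratio has 16 parts, so with N = 1221 the expected counts are:
  red: 1221 × 9/16 = 686.8125
  sandy: 1221 × 6/16 = 457.875
  white: 1221 × 1/16 = 76.3125
χ² = Σ (O − E)² / E
  red: (643 − 686.8125)² / 686.8125 = 2.7948
  sandy: (518 − 457.875)² / 457.875 = 7.8952
  white: (60 − 76.3125)² / 76.3125 = 3.4869
χ² = 2.7948 + 7.8952 + 3.4869 = 14.1769 ≈ 14.177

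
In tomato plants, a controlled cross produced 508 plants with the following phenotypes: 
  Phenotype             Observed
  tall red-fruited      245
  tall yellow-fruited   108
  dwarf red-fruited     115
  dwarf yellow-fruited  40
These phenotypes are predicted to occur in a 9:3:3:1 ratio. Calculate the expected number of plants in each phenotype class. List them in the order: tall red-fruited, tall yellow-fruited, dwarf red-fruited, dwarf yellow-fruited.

Under the 9:3:3:1 hypothesis (Σ ratio = 16, N = 508):
  tall red-fruited: 508 × 9/16 = 285.75
  tall yellow-fruited: 508 × 3/16 = 95.25
  dwarf red-fruited: 508 × 3/16 = 95.25
  dwarf yellow-fruited: 508 × 1/16 = 31.75

285.75, 95.25, 95.25, 31.75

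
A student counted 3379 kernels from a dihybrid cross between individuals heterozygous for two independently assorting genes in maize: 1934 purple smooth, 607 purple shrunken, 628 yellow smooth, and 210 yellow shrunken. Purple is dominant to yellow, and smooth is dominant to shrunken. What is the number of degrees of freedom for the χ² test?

A dihybrid F₂ with independent assortment and complete dominance at both loci gives a 9:3:3:1 phenotypic ratio.
A goodness-of-fit test with 4 phenotype classes has df = 4 − 1 = 3.

3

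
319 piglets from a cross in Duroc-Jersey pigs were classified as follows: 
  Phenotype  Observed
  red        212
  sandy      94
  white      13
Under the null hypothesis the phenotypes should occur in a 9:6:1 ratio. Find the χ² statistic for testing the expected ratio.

The 9:6:1 ratio has 16 parts, so with N = 319 the expected counts are:
  red: 319 × 9/16 = 179.4375
  sandy: 319 × 6/16 = 119.625
  white: 319 × 1/16 = 19.9375
χ² = Σ (O − E)² / E
  red: (212 − 179.4375)² / 179.4375 = 5.9091
  sandy: (94 − 119.625)² / 119.625 = 5.4892
  white: (13 − 19.9375)² / 19.9375 = 2.4140
χ² = 5.9091 + 5.4892 + 2.4140 = 13.8123 ≈ 13.812

13.812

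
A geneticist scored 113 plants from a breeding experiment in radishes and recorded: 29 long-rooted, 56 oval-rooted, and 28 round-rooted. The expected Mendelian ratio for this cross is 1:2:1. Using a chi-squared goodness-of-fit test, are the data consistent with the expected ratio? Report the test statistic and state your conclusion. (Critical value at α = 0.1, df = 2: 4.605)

0.027; consistent

Total ratio parts = 4. Expected numbers out of 113:
  long-rooted: 113 × 1/4 = 28.25
  oval-rooted: 113 × 2/4 = 56.5
  round-rooted: 113 × 1/4 = 28.25
χ² = Σ (O − E)² / E
  long-rooted: (29 − 28.25)² / 28.25 = 0.0199
  oval-rooted: (56 − 56.5)² / 56.5 = 0.0044
  round-rooted: (28 − 28.25)² / 28.25 = 0.0022
χ² = 0.0199 + 0.0044 + 0.0022 = 0.0265 ≈ 0.027
Degrees of freedom = 3 − 1 = 2; critical value at α = 0.1 is 4.605.
Since 0.027 < 4.605, we fail to reject the null hypothesis — the data are consistent with the 1:2:1 ratio.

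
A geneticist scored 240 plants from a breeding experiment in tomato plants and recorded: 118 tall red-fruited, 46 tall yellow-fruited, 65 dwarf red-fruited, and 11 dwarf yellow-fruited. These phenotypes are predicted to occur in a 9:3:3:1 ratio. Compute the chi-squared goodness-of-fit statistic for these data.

The 9:3:3:1 ratio has 16 parts, so with N = 240 the expected counts are:
  tall red-fruited: 240 × 9/16 = 135
  tall yellow-fruited: 240 × 3/16 = 45
  dwarf red-fruited: 240 × 3/16 = 45
  dwarf yellow-fruited: 240 × 1/16 = 15
χ² = Σ (O − E)² / E
  tall red-fruited: (118 − 135)² / 135 = 2.1407
  tall yellow-fruited: (46 − 45)² / 45 = 0.0222
  dwarf red-fruited: (65 − 45)² / 45 = 8.8889
  dwarf yellow-fruited: (11 − 15)² / 15 = 1.0667
χ² = 2.1407 + 0.0222 + 8.8889 + 1.0667 = 12.1185 ≈ 12.119

12.119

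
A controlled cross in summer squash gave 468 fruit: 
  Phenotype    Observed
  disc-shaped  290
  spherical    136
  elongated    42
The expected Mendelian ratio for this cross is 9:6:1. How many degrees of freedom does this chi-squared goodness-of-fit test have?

A goodness-of-fit test with 3 phenotype classes has df = 3 − 1 = 2.

2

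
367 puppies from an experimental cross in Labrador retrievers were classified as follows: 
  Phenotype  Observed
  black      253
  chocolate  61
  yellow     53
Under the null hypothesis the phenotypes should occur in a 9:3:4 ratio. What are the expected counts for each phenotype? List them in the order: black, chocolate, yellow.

206.4375, 68.8125, 91.75

Expected counts for N = 367 under a 9:3:4 ratio (total parts = 16):
  black: 367 × 9/16 = 206.4375
  chocolate: 367 × 3/16 = 68.8125
  yellow: 367 × 4/16 = 91.75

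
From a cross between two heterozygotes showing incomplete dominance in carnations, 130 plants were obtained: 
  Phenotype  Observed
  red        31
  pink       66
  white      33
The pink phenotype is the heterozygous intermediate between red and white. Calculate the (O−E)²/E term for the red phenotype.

0.069

With incomplete dominance, a heterozygote × heterozygote cross gives a 1:2:1 phenotypic ratio.
Under the 1:2:1 hypothesis (Σ ratio = 4, N = 130):
  red: 130 × 1/4 = 32.5
  pink: 130 × 2/4 = 65
  white: 130 × 1/4 = 32.5
Contribution of red: (31 − 32.5)² / 32.5 = 0.0692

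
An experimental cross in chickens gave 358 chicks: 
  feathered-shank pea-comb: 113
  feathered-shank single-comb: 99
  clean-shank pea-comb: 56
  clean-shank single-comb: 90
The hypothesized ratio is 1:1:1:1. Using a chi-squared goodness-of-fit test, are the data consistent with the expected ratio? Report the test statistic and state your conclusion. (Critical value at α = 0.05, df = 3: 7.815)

19.721; not consistent

Total ratio parts = 4. Expected numbers out of 358:
  feathered-shank pea-comb: 358 × 1/4 = 89.5
  feathered-shank single-comb: 358 × 1/4 = 89.5
  clean-shank pea-comb: 358 × 1/4 = 89.5
  clean-shank single-comb: 358 × 1/4 = 89.5
χ² = Σ (O − E)² / E
  feathered-shank pea-comb: (113 − 89.5)² / 89.5 = 6.1704
  feathered-shank single-comb: (99 − 89.5)² / 89.5 = 1.0084
  clean-shank pea-comb: (56 − 89.5)² / 89.5 = 12.5391
  clean-shank single-comb: (90 − 89.5)² / 89.5 = 0.0028
χ² = 6.1704 + 1.0084 + 12.5391 + 0.0028 = 19.7207 ≈ 19.721
Degrees of freedom = 4 − 1 = 3; critical value at α = 0.05 is 7.815.
Since 19.721 > 7.815, we reject the null hypothesis — the data do not fit the 1:1:1:1 ratio.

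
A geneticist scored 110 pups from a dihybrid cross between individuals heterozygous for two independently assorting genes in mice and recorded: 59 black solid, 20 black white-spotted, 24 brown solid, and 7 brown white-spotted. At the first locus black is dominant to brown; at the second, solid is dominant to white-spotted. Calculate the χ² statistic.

0.707

A dihybrid F₂ with independent assortment and complete dominance at both loci gives a 9:3:3:1 phenotypic ratio.
The 9:3:3:1 ratio has 16 parts, so with N = 110 the expected counts are:
  black solid: 110 × 9/16 = 61.875
  black white-spotted: 110 × 3/16 = 20.625
  brown solid: 110 × 3/16 = 20.625
  brown white-spotted: 110 × 1/16 = 6.875
χ² = Σ (O − E)² / E
  black solid: (59 − 61.875)² / 61.875 = 0.1336
  black white-spotted: (20 − 20.625)² / 20.625 = 0.0189
  brown solid: (24 − 20.625)² / 20.625 = 0.5523
  brown white-spotted: (7 − 6.875)² / 6.875 = 0.0023
χ² = 0.1336 + 0.0189 + 0.5523 + 0.0023 = 0.7071 ≈ 0.707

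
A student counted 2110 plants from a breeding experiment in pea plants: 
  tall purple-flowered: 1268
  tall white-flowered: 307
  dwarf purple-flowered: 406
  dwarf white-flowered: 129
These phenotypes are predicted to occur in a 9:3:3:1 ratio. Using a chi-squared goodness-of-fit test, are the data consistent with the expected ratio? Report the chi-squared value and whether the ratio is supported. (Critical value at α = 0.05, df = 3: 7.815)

Expected counts for N = 2110 under a 9:3:3:1 ratio (total parts = 16):
  tall purple-flowered: 2110 × 9/16 = 1186.875
  tall white-flowered: 2110 × 3/16 = 395.625
  dwarf purple-flowered: 2110 × 3/16 = 395.625
  dwarf white-flowered: 2110 × 1/16 = 131.875
χ² = Σ (O − E)² / E
  tall purple-flowered: (1268 − 1186.875)² / 1186.875 = 5.5450
  tall white-flowered: (307 − 395.625)² / 395.625 = 19.8531
  dwarf purple-flowered: (406 − 395.625)² / 395.625 = 0.2721
  dwarf white-flowered: (129 − 131.875)² / 131.875 = 0.0627
χ² = 5.5450 + 19.8531 + 0.2721 + 0.0627 = 25.7329 ≈ 25.733
Degrees of freedom = 4 − 1 = 3; critical value at α = 0.05 is 7.815.
Since 25.733 > 7.815, we reject the null hypothesis — the data do not fit the 9:3:3:1 ratio.

25.733; not consistent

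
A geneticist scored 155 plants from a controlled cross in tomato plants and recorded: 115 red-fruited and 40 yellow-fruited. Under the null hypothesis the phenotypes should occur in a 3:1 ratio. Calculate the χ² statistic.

Total ratio parts = 4. Expected numbers out of 155:
  red-fruited: 155 × 3/4 = 116.25
  yellow-fruited: 155 × 1/4 = 38.75
χ² = Σ (O − E)² / E
  red-fruited: (115 − 116.25)² / 116.25 = 0.0134
  yellow-fruited: (40 − 38.75)² / 38.75 = 0.0403
χ² = 0.0134 + 0.0403 = 0.0537 ≈ 0.054

0.054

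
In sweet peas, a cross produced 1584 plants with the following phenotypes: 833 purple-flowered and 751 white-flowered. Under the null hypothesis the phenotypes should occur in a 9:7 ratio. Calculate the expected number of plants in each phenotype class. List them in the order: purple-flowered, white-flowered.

891, 693

Total ratio parts = 16. Expected numbers out of 1584:
  purple-flowered: 1584 × 9/16 = 891
  white-flowered: 1584 × 7/16 = 693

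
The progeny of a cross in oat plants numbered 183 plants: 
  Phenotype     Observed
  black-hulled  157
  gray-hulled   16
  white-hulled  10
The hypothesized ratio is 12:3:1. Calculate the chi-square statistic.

Expected counts for N = 183 under a 12:3:1 ratio (total parts = 16):
  black-hulled: 183 × 12/16 = 137.25
  gray-hulled: 183 × 3/16 = 34.3125
  white-hulled: 183 × 1/16 = 11.4375
χ² = Σ (O − E)² / E
  black-hulled: (157 − 137.25)² / 137.25 = 2.8420
  gray-hulled: (16 − 34.3125)² / 34.3125 = 9.7733
  white-hulled: (10 − 11.4375)² / 11.4375 = 0.1807
χ² = 2.8420 + 9.7733 + 0.1807 = 12.796

12.796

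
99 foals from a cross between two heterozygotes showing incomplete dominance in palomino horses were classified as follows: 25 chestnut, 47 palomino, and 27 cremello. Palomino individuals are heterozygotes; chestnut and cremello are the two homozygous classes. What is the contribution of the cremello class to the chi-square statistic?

0.205

With incomplete dominance, a heterozygote × heterozygote cross gives a 1:2:1 phenotypic ratio.
The 1:2:1 ratio has 4 parts, so with N = 99 the expected counts are:
  chestnut: 99 × 1/4 = 24.75
  palomino: 99 × 2/4 = 49.5
  cremello: 99 × 1/4 = 24.75
Contribution of cremello: (27 − 24.75)² / 24.75 = 0.2045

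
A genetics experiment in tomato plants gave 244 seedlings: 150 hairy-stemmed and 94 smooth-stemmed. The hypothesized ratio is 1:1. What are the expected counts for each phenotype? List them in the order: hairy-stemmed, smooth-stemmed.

Expected counts for N = 244 under a 1:1 ratio (total parts = 2):
  hairy-stemmed: 244 × 1/2 = 122
  smooth-stemmed: 244 × 1/2 = 122

122, 122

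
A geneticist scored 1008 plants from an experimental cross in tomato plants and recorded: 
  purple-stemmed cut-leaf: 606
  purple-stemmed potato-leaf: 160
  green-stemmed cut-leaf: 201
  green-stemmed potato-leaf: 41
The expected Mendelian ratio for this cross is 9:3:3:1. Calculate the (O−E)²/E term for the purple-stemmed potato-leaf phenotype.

4.450

The 9:3:3:1 ratio has 16 parts, so with N = 1008 the expected counts are:
  purple-stemmed cut-leaf: 1008 × 9/16 = 567
  purple-stemmed potato-leaf: 1008 × 3/16 = 189
  green-stemmed cut-leaf: 1008 × 3/16 = 189
  green-stemmed potato-leaf: 1008 × 1/16 = 63
Contribution of purple-stemmed potato-leaf: (160 − 189)² / 189 = 4.4497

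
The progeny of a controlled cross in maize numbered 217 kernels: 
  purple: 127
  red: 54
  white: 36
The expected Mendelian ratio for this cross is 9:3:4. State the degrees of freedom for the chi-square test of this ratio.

2

A goodness-of-fit test with 3 phenotype classes has df = 3 − 1 = 2.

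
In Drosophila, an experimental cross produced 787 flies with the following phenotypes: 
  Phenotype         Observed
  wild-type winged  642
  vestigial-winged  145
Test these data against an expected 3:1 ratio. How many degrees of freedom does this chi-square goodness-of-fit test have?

A goodness-of-fit test with 2 phenotype classes has df = 2 − 1 = 1.

1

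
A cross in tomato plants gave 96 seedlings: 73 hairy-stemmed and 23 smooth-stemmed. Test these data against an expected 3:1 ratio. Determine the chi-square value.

Total ratio parts = 4. Expected numbers out of 96:
  hairy-stemmed: 96 × 3/4 = 72
  smooth-stemmed: 96 × 1/4 = 24
χ² = Σ (O − E)² / E
  hairy-stemmed: (73 − 72)² / 72 = 0.0139
  smooth-stemmed: (23 − 24)² / 24 = 0.0417
χ² = 0.0139 + 0.0417 = 0.0556 ≈ 0.056

0.056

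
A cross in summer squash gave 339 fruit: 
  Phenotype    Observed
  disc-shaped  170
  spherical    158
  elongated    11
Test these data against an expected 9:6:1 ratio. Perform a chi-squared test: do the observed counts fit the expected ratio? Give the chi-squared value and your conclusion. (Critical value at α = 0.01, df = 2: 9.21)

The 9:6:1 ratio has 16 parts, so with N = 339 the expected counts are:
  disc-shaped: 339 × 9/16 = 190.6875
  spherical: 339 × 6/16 = 127.125
  elongated: 339 × 1/16 = 21.1875
χ² = Σ (O − E)² / E
  disc-shaped: (170 − 190.6875)² / 190.6875 = 2.2444
  spherical: (158 − 127.125)² / 127.125 = 7.4986
  elongated: (11 − 21.1875)² / 21.1875 = 4.8984
χ² = 2.2444 + 7.4986 + 4.8984 = 14.6414 ≈ 14.641
Degrees of freedom = 3 − 1 = 2; critical value at α = 0.01 is 9.21.
Since 14.641 > 9.21, we reject the null hypothesis — the data do not fit the 9:6:1 ratio.

14.641; not consistent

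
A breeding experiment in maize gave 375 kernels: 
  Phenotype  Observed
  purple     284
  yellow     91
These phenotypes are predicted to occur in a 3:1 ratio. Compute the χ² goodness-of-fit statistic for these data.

0.108

Under the 3:1 hypothesis (Σ ratio = 4, N = 375):
  purple: 375 × 3/4 = 281.25
  yellow: 375 × 1/4 = 93.75
χ² = Σ (O − E)² / E
  purple: (284 − 281.25)² / 281.25 = 0.0269
  yellow: (91 − 93.75)² / 93.75 = 0.0807
χ² = 0.0269 + 0.0807 = 0.1076 ≈ 0.108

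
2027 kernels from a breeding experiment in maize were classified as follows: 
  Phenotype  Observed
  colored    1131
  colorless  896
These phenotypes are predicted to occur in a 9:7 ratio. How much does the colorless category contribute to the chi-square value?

Under the 9:7 hypothesis (Σ ratio = 16, N = 2027):
  colored: 2027 × 9/16 = 1140.1875
  colorless: 2027 × 7/16 = 886.8125
Contribution of colorless: (896 − 886.8125)² / 886.8125 = 0.0952

0.095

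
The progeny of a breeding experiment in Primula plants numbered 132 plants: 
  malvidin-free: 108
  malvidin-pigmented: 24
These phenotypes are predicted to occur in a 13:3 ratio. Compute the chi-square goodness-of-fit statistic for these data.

0.028

Total ratio parts = 16. Expected numbers out of 132:
  malvidin-free: 132 × 13/16 = 107.25
  malvidin-pigmented: 132 × 3/16 = 24.75
χ² = Σ (O − E)² / E
  malvidin-free: (108 − 107.25)² / 107.25 = 0.0052
  malvidin-pigmented: (24 − 24.75)² / 24.75 = 0.0227
χ² = 0.0052 + 0.0227 = 0.0279 ≈ 0.028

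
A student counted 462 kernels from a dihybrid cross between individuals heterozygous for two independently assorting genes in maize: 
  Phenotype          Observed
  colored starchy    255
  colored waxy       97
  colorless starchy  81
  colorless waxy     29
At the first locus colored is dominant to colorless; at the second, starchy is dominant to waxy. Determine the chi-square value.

A dihybrid F₂ with independent assortment and complete dominance at both loci gives a 9:3:3:1 phenotypic ratio.
The 9:3:3:1 ratio has 16 parts, so with N = 462 the expected counts are:
  colored starchy: 462 × 9/16 = 259.875
  colored waxy: 462 × 3/16 = 86.625
  colorless starchy: 462 × 3/16 = 86.625
  colorless waxy: 462 × 1/16 = 28.875
χ² = Σ (O − E)² / E
  colored starchy: (255 − 259.875)² / 259.875 = 0.0915
  colored waxy: (97 − 86.625)² / 86.625 = 1.2426
  colorless starchy: (81 − 86.625)² / 86.625 = 0.3653
  colorless waxy: (29 − 28.875)² / 28.875 = 0.0005
χ² = 0.0915 + 1.2426 + 0.3653 + 0.0005 = 1.6999 ≈ 1.700

1.700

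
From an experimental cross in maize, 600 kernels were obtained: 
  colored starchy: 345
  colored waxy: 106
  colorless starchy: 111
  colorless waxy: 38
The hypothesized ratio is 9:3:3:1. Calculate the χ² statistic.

Total ratio parts = 16. Expected numbers out of 600:
  colored starchy: 600 × 9/16 = 337.5
  colored waxy: 600 × 3/16 = 112.5
  colorless starchy: 600 × 3/16 = 112.5
  colorless waxy: 600 × 1/16 = 37.5
χ² = Σ (O − E)² / E
  colored starchy: (345 − 337.5)² / 337.5 = 0.1667
  colored waxy: (106 − 112.5)² / 112.5 = 0.3756
  colorless starchy: (111 − 112.5)² / 112.5 = 0.0200
  colorless waxy: (38 − 37.5)² / 37.5 = 0.0067
χ² = 0.1667 + 0.3756 + 0.0200 + 0.0067 = 0.569

0.569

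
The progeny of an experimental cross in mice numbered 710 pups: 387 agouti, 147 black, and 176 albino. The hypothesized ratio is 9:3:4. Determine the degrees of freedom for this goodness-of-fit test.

2

A goodness-of-fit test with 3 phenotype classes has df = 3 − 1 = 2.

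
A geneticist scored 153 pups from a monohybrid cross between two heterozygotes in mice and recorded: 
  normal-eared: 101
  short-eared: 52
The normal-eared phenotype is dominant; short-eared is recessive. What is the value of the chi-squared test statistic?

6.590

For a monohybrid cross between heterozygotes with complete dominance, the expected phenotypic ratio is 3:1.
The 3:1 ratio has 4 parts, so with N = 153 the expected counts are:
  normal-eared: 153 × 3/4 = 114.75
  short-eared: 153 × 1/4 = 38.25
χ² = Σ (O − E)² / E
  normal-eared: (101 − 114.75)² / 114.75 = 1.6476
  short-eared: (52 − 38.25)² / 38.25 = 4.9428
χ² = 1.6476 + 4.9428 = 6.5904 ≈ 6.590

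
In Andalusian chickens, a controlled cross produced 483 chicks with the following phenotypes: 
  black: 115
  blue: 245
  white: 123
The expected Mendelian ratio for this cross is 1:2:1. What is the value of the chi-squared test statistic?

0.366

Under the 1:2:1 hypothesis (Σ ratio = 4, N = 483):
  black: 483 × 1/4 = 120.75
  blue: 483 × 2/4 = 241.5
  white: 483 × 1/4 = 120.75
χ² = Σ (O − E)² / E
  black: (115 − 120.75)² / 120.75 = 0.2738
  blue: (245 − 241.5)² / 241.5 = 0.0507
  white: (123 − 120.75)² / 120.75 = 0.0419
χ² = 0.2738 + 0.0507 + 0.0419 = 0.3664 ≈ 0.366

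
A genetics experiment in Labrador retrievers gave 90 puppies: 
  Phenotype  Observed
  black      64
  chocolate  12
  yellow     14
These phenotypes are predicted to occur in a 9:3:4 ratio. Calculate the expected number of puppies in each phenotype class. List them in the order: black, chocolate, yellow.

50.625, 16.875, 22.5

The 9:3:4 ratio has 16 parts, so with N = 90 the expected counts are:
  black: 90 × 9/16 = 50.625
  chocolate: 90 × 3/16 = 16.875
  yellow: 90 × 4/16 = 22.5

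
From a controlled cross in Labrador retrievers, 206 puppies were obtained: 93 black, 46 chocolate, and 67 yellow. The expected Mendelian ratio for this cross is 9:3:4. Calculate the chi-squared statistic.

Expected counts for N = 206 under a 9:3:4 ratio (total parts = 16):
  black: 206 × 9/16 = 115.875
  chocolate: 206 × 3/16 = 38.625
  yellow: 206 × 4/16 = 51.5
χ² = Σ (O − E)² / E
  black: (93 − 115.875)² / 115.875 = 4.5158
  chocolate: (46 − 38.625)² / 38.625 = 1.4082
  yellow: (67 − 51.5)² / 51.5 = 4.6650
χ² = 4.5158 + 1.4082 + 4.6650 = 10.589

10.589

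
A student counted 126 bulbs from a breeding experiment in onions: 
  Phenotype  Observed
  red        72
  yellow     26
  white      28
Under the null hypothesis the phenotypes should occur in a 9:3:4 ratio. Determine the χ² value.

0.646

Total ratio parts = 16. Expected numbers out of 126:
  red: 126 × 9/16 = 70.875
  yellow: 126 × 3/16 = 23.625
  white: 126 × 4/16 = 31.5
χ² = Σ (O − E)² / E
  red: (72 − 70.875)² / 70.875 = 0.0179
  yellow: (26 − 23.625)² / 23.625 = 0.2388
  white: (28 − 31.5)² / 31.5 = 0.3889
χ² = 0.0179 + 0.2388 + 0.3889 = 0.6456 ≈ 0.646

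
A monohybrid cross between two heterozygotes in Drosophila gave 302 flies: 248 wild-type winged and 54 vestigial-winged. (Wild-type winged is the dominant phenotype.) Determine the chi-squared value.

For a monohybrid cross between heterozygotes with complete dominance, the expected phenotypic ratio is 3:1.
Total ratio parts = 4. Expected numbers out of 302:
  wild-type winged: 302 × 3/4 = 226.5
  vestigial-winged: 302 × 1/4 = 75.5
χ² = Σ (O − E)² / E
  wild-type winged: (248 − 226.5)² / 226.5 = 2.0408
  vestigial-winged: (54 − 75.5)² / 75.5 = 6.1225
χ² = 2.0408 + 6.1225 = 8.1633 ≈ 8.163

8.163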